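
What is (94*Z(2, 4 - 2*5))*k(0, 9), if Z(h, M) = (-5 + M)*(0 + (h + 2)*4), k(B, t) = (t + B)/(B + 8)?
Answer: -18612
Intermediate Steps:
k(B, t) = (B + t)/(8 + B)
Z(h, M) = (-5 + M)*(8 + 4*h) (Z(h, M) = (-5 + M)*(0 + (2 + h)*4) = (-5 + M)*(0 + (8 + 4*h)) = (-5 + M)*(8 + 4*h))
(94*Z(2, 4 - 2*5))*k(0, 9) = (94*(-40 - 20*2 + 8*(4 - 2*5) + 4*(4 - 2*5)*2))*((0 + 9)/(8 + 0)) = (94*(-40 - 40 + 8*(4 - 10) + 4*(4 - 10)*2))*(9/8) = (94*(-40 - 40 + 8*(-6) + 4*(-6)*2))*((⅛)*9) = (94*(-40 - 40 - 48 - 48))*(9/8) = (94*(-176))*(9/8) = -16544*9/8 = -18612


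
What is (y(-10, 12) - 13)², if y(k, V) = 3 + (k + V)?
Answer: 64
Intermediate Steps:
y(k, V) = 3 + V + k (y(k, V) = 3 + (V + k) = 3 + V + k)
(y(-10, 12) - 13)² = ((3 + 12 - 10) - 13)² = (5 - 13)² = (-8)² = 64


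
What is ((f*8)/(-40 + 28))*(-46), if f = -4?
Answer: -368/3 ≈ -122.67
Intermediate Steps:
((f*8)/(-40 + 28))*(-46) = ((-4*8)/(-40 + 28))*(-46) = (-32/(-12))*(-46) = -1/12*(-32)*(-46) = (8/3)*(-46) = -368/3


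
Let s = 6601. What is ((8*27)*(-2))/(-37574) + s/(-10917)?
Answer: -121654915/205097679 ≈ -0.59316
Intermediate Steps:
((8*27)*(-2))/(-37574) + s/(-10917) = ((8*27)*(-2))/(-37574) + 6601/(-10917) = (216*(-2))*(-1/37574) + 6601*(-1/10917) = -432*(-1/37574) - 6601/10917 = 216/18787 - 6601/10917 = -121654915/205097679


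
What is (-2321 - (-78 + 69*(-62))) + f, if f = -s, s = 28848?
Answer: -26813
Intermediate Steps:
f = -28848 (f = -1*28848 = -28848)
(-2321 - (-78 + 69*(-62))) + f = (-2321 - (-78 + 69*(-62))) - 28848 = (-2321 - (-78 - 4278)) - 28848 = (-2321 - 1*(-4356)) - 28848 = (-2321 + 4356) - 28848 = 2035 - 28848 = -26813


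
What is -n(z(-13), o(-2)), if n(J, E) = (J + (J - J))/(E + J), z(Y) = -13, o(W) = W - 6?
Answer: -13/21 ≈ -0.61905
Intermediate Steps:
o(W) = -6 + W
n(J, E) = J/(E + J) (n(J, E) = (J + 0)/(E + J) = J/(E + J))
-n(z(-13), o(-2)) = -(-13)/((-6 - 2) - 13) = -(-13)/(-8 - 13) = -(-13)/(-21) = -(-13)*(-1)/21 = -1*13/21 = -13/21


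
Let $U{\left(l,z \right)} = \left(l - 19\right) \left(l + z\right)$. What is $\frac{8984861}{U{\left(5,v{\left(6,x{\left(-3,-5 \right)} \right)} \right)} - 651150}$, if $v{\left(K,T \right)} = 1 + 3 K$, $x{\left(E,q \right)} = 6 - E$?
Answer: $- \frac{8984861}{651486} \approx -13.791$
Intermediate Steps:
$U{\left(l,z \right)} = \left(-19 + l\right) \left(l + z\right)$
$\frac{8984861}{U{\left(5,v{\left(6,x{\left(-3,-5 \right)} \right)} \right)} - 651150} = \frac{8984861}{\left(5^{2} - 95 - 19 \left(1 + 3 \cdot 6\right) + 5 \left(1 + 3 \cdot 6\right)\right) - 651150} = \frac{8984861}{\left(25 - 95 - 19 \left(1 + 18\right) + 5 \left(1 + 18\right)\right) - 651150} = \frac{8984861}{\left(25 - 95 - 361 + 5 \cdot 19\right) - 651150} = \frac{8984861}{\left(25 - 95 - 361 + 95\right) - 651150} = \frac{8984861}{-336 - 651150} = \frac{8984861}{-651486} = 8984861 \left(- \frac{1}{651486}\right) = - \frac{8984861}{651486}$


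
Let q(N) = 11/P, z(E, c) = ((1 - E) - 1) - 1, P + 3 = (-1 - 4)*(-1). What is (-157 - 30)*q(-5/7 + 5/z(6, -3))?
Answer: -2057/2 ≈ -1028.5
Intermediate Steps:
P = 2 (P = -3 + (-1 - 4)*(-1) = -3 - 5*(-1) = -3 + 5 = 2)
z(E, c) = -1 - E (z(E, c) = -E - 1 = -1 - E)
q(N) = 11/2
(-157 - 30)*q(-5/7 + 5/z(6, -3)) = (-157 - 30)*(11/2) = -187*11/2 = -2057/2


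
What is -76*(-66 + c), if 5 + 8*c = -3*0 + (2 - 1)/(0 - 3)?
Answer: 15200/3 ≈ 5066.7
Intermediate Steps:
c = -2/3 (c = -5/8 + (-3*0 + (2 - 1)/(0 - 3))/8 = -5/8 + (0 + 1/(-3))/8 = -5/8 + (0 + 1*(-1/3))/8 = -5/8 + (0 - 1/3)/8 = -5/8 + (1/8)*(-1/3) = -5/8 - 1/24 = -2/3 ≈ -0.66667)
-76*(-66 + c) = -76*(-66 - 2/3) = -76*(-200/3) = 15200/3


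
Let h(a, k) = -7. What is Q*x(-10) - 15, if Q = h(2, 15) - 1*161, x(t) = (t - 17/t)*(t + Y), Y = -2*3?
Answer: -111627/5 ≈ -22325.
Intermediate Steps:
Y = -6
x(t) = (-6 + t)*(t - 17/t) (x(t) = (t - 17/t)*(t - 6) = (t - 17/t)*(-6 + t) = (-6 + t)*(t - 17/t))
Q = -168 (Q = -7 - 1*161 = -7 - 161 = -168)
Q*x(-10) - 15 = -168*(-17 + (-10)**2 - 6*(-10) + 102/(-10)) - 15 = -168*(-17 + 100 + 60 + 102*(-1/10)) - 15 = -168*(-17 + 100 + 60 - 51/5) - 15 = -168*664/5 - 15 = -111552/5 - 15 = -111627/5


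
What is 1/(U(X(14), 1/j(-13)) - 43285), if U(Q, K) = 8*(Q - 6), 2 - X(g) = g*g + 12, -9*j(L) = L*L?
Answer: -1/44981 ≈ -2.2232e-5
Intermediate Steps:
j(L) = -L**2/9 (j(L) = -L*L/9 = -L**2/9)
X(g) = -10 - g**2 (X(g) = 2 - (g*g + 12) = 2 - (g**2 + 12) = 2 - (12 + g**2) = 2 + (-12 - g**2) = -10 - g**2)
U(Q, K) = -48 + 8*Q (U(Q, K) = 8*(-6 + Q) = -48 + 8*Q)
1/(U(X(14), 1/j(-13)) - 43285) = 1/((-48 + 8*(-10 - 1*14**2)) - 43285) = 1/((-48 + 8*(-10 - 1*196)) - 43285) = 1/((-48 + 8*(-10 - 196)) - 43285) = 1/((-48 + 8*(-206)) - 43285) = 1/((-48 - 1648) - 43285) = 1/(-1696 - 43285) = 1/(-44981) = -1/44981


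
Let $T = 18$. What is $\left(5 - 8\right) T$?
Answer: $-54$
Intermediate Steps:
$\left(5 - 8\right) T = \left(5 - 8\right) 18 = \left(-3\right) 18 = -54$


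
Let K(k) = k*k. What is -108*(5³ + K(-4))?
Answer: -15228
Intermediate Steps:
K(k) = k²
-108*(5³ + K(-4)) = -108*(5³ + (-4)²) = -108*(125 + 16) = -108*141 = -15228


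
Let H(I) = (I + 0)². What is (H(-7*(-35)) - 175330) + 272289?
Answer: 156984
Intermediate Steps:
H(I) = I²
(H(-7*(-35)) - 175330) + 272289 = ((-7*(-35))² - 175330) + 272289 = (245² - 175330) + 272289 = (60025 - 175330) + 272289 = -115305 + 272289 = 156984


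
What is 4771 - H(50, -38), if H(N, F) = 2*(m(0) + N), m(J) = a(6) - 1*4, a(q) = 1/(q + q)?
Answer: 28073/6 ≈ 4678.8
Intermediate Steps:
a(q) = 1/(2*q)
m(J) = -47/12 (m(J) = (½)/6 - 1*4 = (½)*(⅙) - 4 = 1/12 - 4 = -47/12)
H(N, F) = -47/6 + 2*N (H(N, F) = 2*(-47/12 + N) = -47/6 + 2*N)
4771 - H(50, -38) = 4771 - (-47/6 + 2*50) = 4771 - (-47/6 + 100) = 4771 - 1*553/6 = 4771 - 553/6 = 28073/6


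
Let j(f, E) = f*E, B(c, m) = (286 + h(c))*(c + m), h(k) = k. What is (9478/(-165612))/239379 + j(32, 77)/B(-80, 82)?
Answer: 1744337467981/291666828546 ≈ 5.9806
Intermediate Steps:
B(c, m) = (286 + c)*(c + m)
j(f, E) = E*f
(9478/(-165612))/239379 + j(32, 77)/B(-80, 82) = (9478/(-165612))/239379 + (77*32)/((-80)² + 286*(-80) + 286*82 - 80*82) = (9478*(-1/165612))*(1/239379) + 2464/(6400 - 22880 + 23452 - 6560) = -4739/82806*1/239379 + 2464/412 = -677/2831716782 + 2464*(1/412) = -677/2831716782 + 616/103 = 1744337467981/291666828546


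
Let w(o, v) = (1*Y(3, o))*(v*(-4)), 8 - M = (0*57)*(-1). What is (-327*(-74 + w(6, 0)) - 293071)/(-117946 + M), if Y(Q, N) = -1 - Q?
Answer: 268873/117938 ≈ 2.2798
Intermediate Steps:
M = 8 (M = 8 - 0*57*(-1) = 8 - 0*(-1) = 8 - 1*0 = 8 + 0 = 8)
w(o, v) = 16*v (w(o, v) = (1*(-1 - 1*3))*(v*(-4)) = (1*(-1 - 3))*(-4*v) = (1*(-4))*(-4*v) = -(-16)*v = 16*v)
(-327*(-74 + w(6, 0)) - 293071)/(-117946 + M) = (-327*(-74 + 16*0) - 293071)/(-117946 + 8) = (-327*(-74 + 0) - 293071)/(-117938) = (-327*(-74) - 293071)*(-1/117938) = (24198 - 293071)*(-1/117938) = -268873*(-1/117938) = 268873/117938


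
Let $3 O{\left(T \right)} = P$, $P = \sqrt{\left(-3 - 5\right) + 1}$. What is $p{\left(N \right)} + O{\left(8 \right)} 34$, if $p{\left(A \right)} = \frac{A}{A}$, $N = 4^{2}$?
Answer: $1 + \frac{34 i \sqrt{7}}{3} \approx 1.0 + 29.985 i$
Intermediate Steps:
$N = 16$
$p{\left(A \right)} = 1$
$P = i \sqrt{7}$ ($P = \sqrt{\left(-3 - 5\right) + 1} = \sqrt{-8 + 1} = \sqrt{-7} = i \sqrt{7} \approx 2.6458 i$)
$O{\left(T \right)} = \frac{i \sqrt{7}}{3}$
$p{\left(N \right)} + O{\left(8 \right)} 34 = 1 + \frac{i \sqrt{7}}{3} \cdot 34 = 1 + \frac{34 i \sqrt{7}}{3}$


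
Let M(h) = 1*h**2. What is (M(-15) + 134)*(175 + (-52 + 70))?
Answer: 69287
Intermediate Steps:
M(h) = h**2
(M(-15) + 134)*(175 + (-52 + 70)) = ((-15)**2 + 134)*(175 + (-52 + 70)) = (225 + 134)*(175 + 18) = 359*193 = 69287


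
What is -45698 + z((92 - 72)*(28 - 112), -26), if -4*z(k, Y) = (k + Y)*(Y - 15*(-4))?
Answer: -31197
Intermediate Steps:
z(k, Y) = -(60 + Y)*(Y + k)/4 (z(k, Y) = -(k + Y)*(Y - 15*(-4))/4 = -(Y + k)*(Y + 60)/4 = -(Y + k)*(60 + Y)/4 = -(60 + Y)*(Y + k)/4)
-45698 + z((92 - 72)*(28 - 112), -26) = -45698 + (-15*(-26) - 15*(92 - 72)*(28 - 112) - 1/4*(-26)**2 - 1/4*(-26)*(92 - 72)*(28 - 112)) = -45698 + (390 - 300*(-84) - 1/4*676 - 1/4*(-26)*20*(-84)) = -45698 + (390 - 15*(-1680) - 169 - 1/4*(-26)*(-1680)) = -45698 + (390 + 25200 - 169 - 10920) = -45698 + 14501 = -31197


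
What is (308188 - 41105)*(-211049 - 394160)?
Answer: -161641035347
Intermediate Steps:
(308188 - 41105)*(-211049 - 394160) = 267083*(-605209) = -161641035347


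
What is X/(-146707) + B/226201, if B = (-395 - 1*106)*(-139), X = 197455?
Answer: -34447989682/33185270107 ≈ -1.0380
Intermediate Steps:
B = 69639 (B = (-395 - 106)*(-139) = -501*(-139) = 69639)
X/(-146707) + B/226201 = 197455/(-146707) + 69639/226201 = 197455*(-1/146707) + 69639*(1/226201) = -197455/146707 + 69639/226201 = -34447989682/33185270107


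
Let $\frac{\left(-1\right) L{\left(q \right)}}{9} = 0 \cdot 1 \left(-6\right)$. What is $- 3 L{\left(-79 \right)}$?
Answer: $0$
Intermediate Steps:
$L{\left(q \right)} = 0$ ($L{\left(q \right)} = - 9 \cdot 0 \cdot 1 \left(-6\right) = - 9 \cdot 0 \left(-6\right) = \left(-9\right) 0 = 0$)
$- 3 L{\left(-79 \right)} = \left(-3\right) 0 = 0$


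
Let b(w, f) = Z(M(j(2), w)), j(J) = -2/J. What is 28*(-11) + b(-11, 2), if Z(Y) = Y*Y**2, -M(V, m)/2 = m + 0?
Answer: 10340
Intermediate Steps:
M(V, m) = -2*m (M(V, m) = -2*(m + 0) = -2*m)
Z(Y) = Y**3
b(w, f) = -8*w**3 (b(w, f) = (-2*w)**3 = -8*w**3)
28*(-11) + b(-11, 2) = 28*(-11) - 8*(-11)**3 = -308 - 8*(-1331) = -308 + 10648 = 10340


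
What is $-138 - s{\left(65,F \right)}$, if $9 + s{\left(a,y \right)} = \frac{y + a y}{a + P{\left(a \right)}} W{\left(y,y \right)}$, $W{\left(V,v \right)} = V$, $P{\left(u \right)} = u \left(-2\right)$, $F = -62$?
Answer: $\frac{245319}{65} \approx 3774.1$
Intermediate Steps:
$P{\left(u \right)} = - 2 u$
$s{\left(a,y \right)} = -9 - \frac{y \left(y + a y\right)}{a}$ ($s{\left(a,y \right)} = -9 + \frac{y + a y}{a - 2 a} y = -9 + \frac{y + a y}{\left(-1\right) a} y = -9 + \left(y + a y\right) \left(- \frac{1}{a}\right) y = -9 + - \frac{y + a y}{a} y = -9 - \frac{y \left(y + a y\right)}{a}$)
$-138 - s{\left(65,F \right)} = -138 - \left(-9 - \left(-62\right)^{2} - \frac{\left(-62\right)^{2}}{65}\right) = -138 - \left(-9 - 3844 - \frac{1}{65} \cdot 3844\right) = -138 - \left(-9 - 3844 - \frac{3844}{65}\right) = -138 - - \frac{254289}{65} = -138 + \frac{254289}{65} = \frac{245319}{65}$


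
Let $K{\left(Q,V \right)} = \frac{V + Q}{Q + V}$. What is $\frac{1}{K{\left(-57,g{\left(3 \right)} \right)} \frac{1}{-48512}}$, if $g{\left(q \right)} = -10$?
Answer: $-48512$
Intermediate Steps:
$K{\left(Q,V \right)} = 1$ ($K{\left(Q,V \right)} = \frac{Q + V}{Q + V} = 1$)
$\frac{1}{K{\left(-57,g{\left(3 \right)} \right)} \frac{1}{-48512}} = \frac{1}{1 \frac{1}{-48512}} = \frac{1}{1 \left(- \frac{1}{48512}\right)} = \frac{1}{- \frac{1}{48512}} = -48512$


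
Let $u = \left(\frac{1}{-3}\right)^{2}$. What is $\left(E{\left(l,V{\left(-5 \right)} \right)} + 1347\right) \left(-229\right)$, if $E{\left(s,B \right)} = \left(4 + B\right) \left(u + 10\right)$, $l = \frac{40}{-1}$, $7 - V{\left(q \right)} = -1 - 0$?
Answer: $- \frac{1008745}{3} \approx -3.3625 \cdot 10^{5}$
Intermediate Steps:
$V{\left(q \right)} = 8$ ($V{\left(q \right)} = 7 - \left(-1 - 0\right) = 7 - \left(-1 + 0\right) = 7 - -1 = 7 + 1 = 8$)
$l = -40$ ($l = 40 \left(-1\right) = -40$)
$u = \frac{1}{9}$ ($u = \left(- \frac{1}{3}\right)^{2} = \frac{1}{9} \approx 0.11111$)
$E{\left(s,B \right)} = \frac{364}{9} + \frac{91 B}{9}$ ($E{\left(s,B \right)} = \left(4 + B\right) \left(\frac{1}{9} + 10\right) = \left(4 + B\right) \frac{91}{9} = \frac{364}{9} + \frac{91 B}{9}$)
$\left(E{\left(l,V{\left(-5 \right)} \right)} + 1347\right) \left(-229\right) = \left(\left(\frac{364}{9} + \frac{91}{9} \cdot 8\right) + 1347\right) \left(-229\right) = \left(\left(\frac{364}{9} + \frac{728}{9}\right) + 1347\right) \left(-229\right) = \left(\frac{364}{3} + 1347\right) \left(-229\right) = \frac{4405}{3} \left(-229\right) = - \frac{1008745}{3}$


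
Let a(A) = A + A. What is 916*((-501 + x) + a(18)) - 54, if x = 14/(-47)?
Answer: -20034542/47 ≈ -4.2627e+5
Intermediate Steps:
x = -14/47 (x = 14*(-1/47) = -14/47 ≈ -0.29787)
a(A) = 2*A
916*((-501 + x) + a(18)) - 54 = 916*((-501 - 14/47) + 2*18) - 54 = 916*(-23561/47 + 36) - 54 = 916*(-21869/47) - 54 = -20032004/47 - 54 = -20034542/47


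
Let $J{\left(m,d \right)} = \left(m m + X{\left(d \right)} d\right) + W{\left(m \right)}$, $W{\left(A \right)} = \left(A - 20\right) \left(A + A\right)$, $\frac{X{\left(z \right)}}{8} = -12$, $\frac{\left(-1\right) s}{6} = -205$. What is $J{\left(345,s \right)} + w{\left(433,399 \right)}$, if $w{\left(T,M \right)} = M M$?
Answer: $384396$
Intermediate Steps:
$s = 1230$ ($s = \left(-6\right) \left(-205\right) = 1230$)
$X{\left(z \right)} = -96$ ($X{\left(z \right)} = 8 \left(-12\right) = -96$)
$W{\left(A \right)} = 2 A \left(-20 + A\right)$ ($W{\left(A \right)} = \left(-20 + A\right) 2 A = 2 A \left(-20 + A\right)$)
$w{\left(T,M \right)} = M^{2}$
$J{\left(m,d \right)} = m^{2} - 96 d + 2 m \left(-20 + m\right)$ ($J{\left(m,d \right)} = \left(m m - 96 d\right) + 2 m \left(-20 + m\right) = \left(m^{2} - 96 d\right) + 2 m \left(-20 + m\right) = m^{2} - 96 d + 2 m \left(-20 + m\right)$)
$J{\left(345,s \right)} + w{\left(433,399 \right)} = \left(\left(-96\right) 1230 - 13800 + 3 \cdot 345^{2}\right) + 399^{2} = \left(-118080 - 13800 + 3 \cdot 119025\right) + 159201 = \left(-118080 - 13800 + 357075\right) + 159201 = 225195 + 159201 = 384396$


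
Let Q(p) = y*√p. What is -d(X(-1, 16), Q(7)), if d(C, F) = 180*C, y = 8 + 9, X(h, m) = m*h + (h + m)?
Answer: 180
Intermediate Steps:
X(h, m) = h + m + h*m (X(h, m) = h*m + (h + m) = h + m + h*m)
y = 17
Q(p) = 17*√p
-d(X(-1, 16), Q(7)) = -180*(-1 + 16 - 1*16) = -180*(-1 + 16 - 16) = -180*(-1) = -1*(-180) = 180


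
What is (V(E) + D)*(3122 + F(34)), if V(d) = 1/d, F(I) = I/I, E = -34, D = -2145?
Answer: -227763513/34 ≈ -6.6989e+6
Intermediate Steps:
F(I) = 1
(V(E) + D)*(3122 + F(34)) = (1/(-34) - 2145)*(3122 + 1) = (-1/34 - 2145)*3123 = -72931/34*3123 = -227763513/34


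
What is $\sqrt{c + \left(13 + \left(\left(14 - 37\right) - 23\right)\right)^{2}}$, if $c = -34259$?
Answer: $i \sqrt{33170} \approx 182.13 i$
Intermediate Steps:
$\sqrt{c + \left(13 + \left(\left(14 - 37\right) - 23\right)\right)^{2}} = \sqrt{-34259 + \left(13 + \left(\left(14 - 37\right) - 23\right)\right)^{2}} = \sqrt{-34259 + \left(13 - 46\right)^{2}} = \sqrt{-34259 + \left(-33\right)^{2}} = \sqrt{-34259 + 1089} = \sqrt{-33170} = i \sqrt{33170}$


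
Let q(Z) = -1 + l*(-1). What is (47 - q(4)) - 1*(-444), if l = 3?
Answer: 495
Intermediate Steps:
q(Z) = -4 (q(Z) = -1 + 3*(-1) = -1 - 3 = -4)
(47 - q(4)) - 1*(-444) = (47 - 1*(-4)) - 1*(-444) = (47 + 4) + 444 = 51 + 444 = 495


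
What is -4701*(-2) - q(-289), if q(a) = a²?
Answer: -74119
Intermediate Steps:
-4701*(-2) - q(-289) = -4701*(-2) - 1*(-289)² = 9402 - 1*83521 = 9402 - 83521 = -74119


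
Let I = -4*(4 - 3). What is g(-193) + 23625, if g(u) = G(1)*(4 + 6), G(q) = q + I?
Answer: 23595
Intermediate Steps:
I = -4 (I = -4*1 = -4)
G(q) = -4 + q (G(q) = q - 4 = -4 + q)
g(u) = -30 (g(u) = (-4 + 1)*(4 + 6) = -3*10 = -30)
g(-193) + 23625 = -30 + 23625 = 23595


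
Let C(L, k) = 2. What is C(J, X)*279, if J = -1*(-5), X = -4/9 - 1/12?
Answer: 558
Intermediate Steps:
X = -19/36 (X = -4*1/9 - 1*1/12 = -4/9 - 1/12 = -19/36 ≈ -0.52778)
J = 5
C(J, X)*279 = 2*279 = 558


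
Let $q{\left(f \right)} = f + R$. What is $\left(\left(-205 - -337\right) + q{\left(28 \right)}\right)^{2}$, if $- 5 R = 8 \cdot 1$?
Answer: $\frac{627264}{25} \approx 25091.0$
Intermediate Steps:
$R = - \frac{8}{5}$ ($R = - \frac{8 \cdot 1}{5} = \left(- \frac{1}{5}\right) 8 = - \frac{8}{5} \approx -1.6$)
$q{\left(f \right)} = - \frac{8}{5} + f$ ($q{\left(f \right)} = f - \frac{8}{5} = - \frac{8}{5} + f$)
$\left(\left(-205 - -337\right) + q{\left(28 \right)}\right)^{2} = \left(\left(-205 - -337\right) + \left(- \frac{8}{5} + 28\right)\right)^{2} = \left(\left(-205 + 337\right) + \frac{132}{5}\right)^{2} = \left(132 + \frac{132}{5}\right)^{2} = \left(\frac{792}{5}\right)^{2} = \frac{627264}{25}$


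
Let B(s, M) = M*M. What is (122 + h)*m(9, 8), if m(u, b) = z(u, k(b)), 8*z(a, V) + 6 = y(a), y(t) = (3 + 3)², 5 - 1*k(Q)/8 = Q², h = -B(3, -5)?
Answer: 1455/4 ≈ 363.75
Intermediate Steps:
B(s, M) = M²
h = -25 (h = -1*(-5)² = -1*25 = -25)
k(Q) = 40 - 8*Q²
y(t) = 36 (y(t) = 6² = 36)
z(a, V) = 15/4 (z(a, V) = -¾ + (⅛)*36 = -¾ + 9/2 = 15/4)
m(u, b) = 15/4
(122 + h)*m(9, 8) = (122 - 25)*(15/4) = 97*(15/4) = 1455/4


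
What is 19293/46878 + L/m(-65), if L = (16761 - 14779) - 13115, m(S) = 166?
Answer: -43224178/648479 ≈ -66.655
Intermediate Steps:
L = -11133 (L = 1982 - 13115 = -11133)
19293/46878 + L/m(-65) = 19293/46878 - 11133/166 = 19293*(1/46878) - 11133*1/166 = 6431/15626 - 11133/166 = -43224178/648479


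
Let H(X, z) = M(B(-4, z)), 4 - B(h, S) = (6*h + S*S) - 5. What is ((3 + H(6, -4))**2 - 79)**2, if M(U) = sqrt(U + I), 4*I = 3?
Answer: 53905/16 - 627*sqrt(71)/2 ≈ 727.46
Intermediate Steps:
I = 3/4 (I = (1/4)*3 = 3/4 ≈ 0.75000)
B(h, S) = 9 - S**2 - 6*h (B(h, S) = 4 - ((6*h + S*S) - 5) = 4 - ((6*h + S**2) - 5) = 4 - ((S**2 + 6*h) - 5) = 4 - (-5 + S**2 + 6*h) = 4 + (5 - S**2 - 6*h) = 9 - S**2 - 6*h)
M(U) = sqrt(3/4 + U) (M(U) = sqrt(U + 3/4) = sqrt(3/4 + U))
H(X, z) = sqrt(135 - 4*z**2)/2 (H(X, z) = sqrt(3 + 4*(9 - z**2 - 6*(-4)))/2 = sqrt(3 + 4*(9 - z**2 + 24))/2 = sqrt(3 + 4*(33 - z**2))/2 = sqrt(3 + (132 - 4*z**2))/2 = sqrt(135 - 4*z**2)/2)
((3 + H(6, -4))**2 - 79)**2 = ((3 + sqrt(135 - 4*(-4)**2)/2)**2 - 79)**2 = ((3 + sqrt(135 - 4*16)/2)**2 - 79)**2 = ((3 + sqrt(135 - 64)/2)**2 - 79)**2 = ((3 + sqrt(71)/2)**2 - 79)**2 = (-79 + (3 + sqrt(71)/2)**2)**2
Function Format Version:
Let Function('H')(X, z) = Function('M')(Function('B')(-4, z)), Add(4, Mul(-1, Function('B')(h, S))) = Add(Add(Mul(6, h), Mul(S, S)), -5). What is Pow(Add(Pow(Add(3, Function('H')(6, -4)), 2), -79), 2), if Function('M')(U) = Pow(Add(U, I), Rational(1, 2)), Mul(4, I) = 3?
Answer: Add(Rational(53905, 16), Mul(Rational(-627, 2), Pow(71, Rational(1, 2)))) ≈ 727.46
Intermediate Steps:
I = Rational(3, 4) (I = Mul(Rational(1, 4), 3) = Rational(3, 4) ≈ 0.75000)
Function('B')(h, S) = Add(9, Mul(-1, Pow(S, 2)), Mul(-6, h)) (Function('B')(h, S) = Add(4, Mul(-1, Add(Add(Mul(6, h), Mul(S, S)), -5))) = Add(4, Mul(-1, Add(Add(Mul(6, h), Pow(S, 2)), -5))) = Add(4, Mul(-1, Add(Add(Pow(S, 2), Mul(6, h)), -5))) = Add(4, Mul(-1, Add(-5, Pow(S, 2), Mul(6, h)))) = Add(4, Add(5, Mul(-1, Pow(S, 2)), Mul(-6, h))) = Add(9, Mul(-1, Pow(S, 2)), Mul(-6, h)))
Function('M')(U) = Pow(Add(Rational(3, 4), U), Rational(1, 2)) (Function('M')(U) = Pow(Add(U, Rational(3, 4)), Rational(1, 2)) = Pow(Add(Rational(3, 4), U), Rational(1, 2)))
Function('H')(X, z) = Mul(Rational(1, 2), Pow(Add(135, Mul(-4, Pow(z, 2))), Rational(1, 2))) (Function('H')(X, z) = Mul(Rational(1, 2), Pow(Add(3, Mul(4, Add(9, Mul(-1, Pow(z, 2)), Mul(-6, -4)))), Rational(1, 2))) = Mul(Rational(1, 2), Pow(Add(3, Mul(4, Add(9, Mul(-1, Pow(z, 2)), 24))), Rational(1, 2))) = Mul(Rational(1, 2), Pow(Add(3, Mul(4, Add(33, Mul(-1, Pow(z, 2))))), Rational(1, 2))) = Mul(Rational(1, 2), Pow(Add(3, Add(132, Mul(-4, Pow(z, 2)))), Rational(1, 2))) = Mul(Rational(1, 2), Pow(Add(135, Mul(-4, Pow(z, 2))), Rational(1, 2))))
Pow(Add(Pow(Add(3, Function('H')(6, -4)), 2), -79), 2) = Pow(Add(Pow(Add(3, Mul(Rational(1, 2), Pow(Add(135, Mul(-4, Pow(-4, 2))), Rational(1, 2)))), 2), -79), 2) = Pow(Add(Pow(Add(3, Mul(Rational(1, 2), Pow(Add(135, Mul(-4, 16)), Rational(1, 2)))), 2), -79), 2) = Pow(Add(Pow(Add(3, Mul(Rational(1, 2), Pow(Add(135, -64), Rational(1, 2)))), 2), -79), 2) = Pow(Add(Pow(Add(3, Mul(Rational(1, 2), Pow(71, Rational(1, 2)))), 2), -79), 2) = Pow(Add(-79, Pow(Add(3, Mul(Rational(1, 2), Pow(71, Rational(1, 2)))), 2)), 2)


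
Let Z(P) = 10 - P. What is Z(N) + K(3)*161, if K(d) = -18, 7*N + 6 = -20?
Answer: -20190/7 ≈ -2884.3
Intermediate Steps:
N = -26/7 (N = -6/7 + (⅐)*(-20) = -6/7 - 20/7 = -26/7 ≈ -3.7143)
Z(N) + K(3)*161 = (10 - 1*(-26/7)) - 18*161 = (10 + 26/7) - 2898 = 96/7 - 2898 = -20190/7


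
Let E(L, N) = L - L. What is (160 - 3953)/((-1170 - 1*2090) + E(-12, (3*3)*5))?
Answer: 3793/3260 ≈ 1.1635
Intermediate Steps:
E(L, N) = 0
(160 - 3953)/((-1170 - 1*2090) + E(-12, (3*3)*5)) = (160 - 3953)/((-1170 - 1*2090) + 0) = -3793/((-1170 - 2090) + 0) = -3793/(-3260 + 0) = -3793/(-3260) = -3793*(-1/3260) = 3793/3260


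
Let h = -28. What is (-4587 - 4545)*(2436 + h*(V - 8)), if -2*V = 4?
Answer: -24802512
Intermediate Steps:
V = -2 (V = -½*4 = -2)
(-4587 - 4545)*(2436 + h*(V - 8)) = (-4587 - 4545)*(2436 - 28*(-2 - 8)) = -9132*(2436 - 28*(-10)) = -9132*(2436 + 280) = -9132*2716 = -24802512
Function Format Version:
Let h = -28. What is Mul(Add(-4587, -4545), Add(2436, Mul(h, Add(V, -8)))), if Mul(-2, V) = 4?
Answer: -24802512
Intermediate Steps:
V = -2 (V = Mul(Rational(-1, 2), 4) = -2)
Mul(Add(-4587, -4545), Add(2436, Mul(h, Add(V, -8)))) = Mul(Add(-4587, -4545), Add(2436, Mul(-28, Add(-2, -8)))) = Mul(-9132, Add(2436, Mul(-28, -10))) = Mul(-9132, Add(2436, 280)) = Mul(-9132, 2716) = -24802512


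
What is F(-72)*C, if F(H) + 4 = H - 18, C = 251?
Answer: -23594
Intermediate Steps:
F(H) = -22 + H (F(H) = -4 + (H - 18) = -4 + (-18 + H) = -22 + H)
F(-72)*C = (-22 - 72)*251 = -94*251 = -23594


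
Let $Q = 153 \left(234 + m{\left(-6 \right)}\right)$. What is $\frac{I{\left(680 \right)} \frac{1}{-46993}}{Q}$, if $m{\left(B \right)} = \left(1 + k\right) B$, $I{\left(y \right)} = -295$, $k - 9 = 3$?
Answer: $\frac{295}{1121628924} \approx 2.6301 \cdot 10^{-7}$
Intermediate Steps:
$k = 12$ ($k = 9 + 3 = 12$)
$m{\left(B \right)} = 13 B$ ($m{\left(B \right)} = \left(1 + 12\right) B = 13 B$)
$Q = 23868$ ($Q = 153 \left(234 + 13 \left(-6\right)\right) = 153 \left(234 - 78\right) = 153 \cdot 156 = 23868$)
$\frac{I{\left(680 \right)} \frac{1}{-46993}}{Q} = \frac{\left(-295\right) \frac{1}{-46993}}{23868} = \left(-295\right) \left(- \frac{1}{46993}\right) \frac{1}{23868} = \frac{295}{46993} \cdot \frac{1}{23868} = \frac{295}{1121628924}$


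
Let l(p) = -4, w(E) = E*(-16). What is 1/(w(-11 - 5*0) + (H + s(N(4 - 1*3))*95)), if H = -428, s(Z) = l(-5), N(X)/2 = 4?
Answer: -1/632 ≈ -0.0015823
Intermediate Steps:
w(E) = -16*E
N(X) = 8 (N(X) = 2*4 = 8)
s(Z) = -4
1/(w(-11 - 5*0) + (H + s(N(4 - 1*3))*95)) = 1/(-16*(-11 - 5*0) + (-428 - 4*95)) = 1/(-16*(-11 + 0) + (-428 - 380)) = 1/(-16*(-11) - 808) = 1/(176 - 808) = 1/(-632) = -1/632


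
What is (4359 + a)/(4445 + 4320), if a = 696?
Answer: 1011/1753 ≈ 0.57673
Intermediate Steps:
(4359 + a)/(4445 + 4320) = (4359 + 696)/(4445 + 4320) = 5055/8765 = 5055*(1/8765) = 1011/1753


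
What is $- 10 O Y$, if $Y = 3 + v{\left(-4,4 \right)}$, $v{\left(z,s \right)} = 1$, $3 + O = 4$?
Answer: $-40$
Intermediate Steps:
$O = 1$ ($O = -3 + 4 = 1$)
$Y = 4$ ($Y = 3 + 1 = 4$)
$- 10 O Y = \left(-10\right) 1 \cdot 4 = \left(-10\right) 4 = -40$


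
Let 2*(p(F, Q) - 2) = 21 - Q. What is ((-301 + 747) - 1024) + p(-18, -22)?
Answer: -1109/2 ≈ -554.50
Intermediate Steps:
p(F, Q) = 25/2 - Q/2 (p(F, Q) = 2 + (21 - Q)/2 = 2 + (21/2 - Q/2) = 25/2 - Q/2)
((-301 + 747) - 1024) + p(-18, -22) = ((-301 + 747) - 1024) + (25/2 - ½*(-22)) = (446 - 1024) + (25/2 + 11) = -578 + 47/2 = -1109/2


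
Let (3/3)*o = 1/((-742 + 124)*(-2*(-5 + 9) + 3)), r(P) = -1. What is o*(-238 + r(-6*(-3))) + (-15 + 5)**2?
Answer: 308761/3090 ≈ 99.923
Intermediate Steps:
o = 1/3090 (o = 1/((-742 + 124)*(-2*(-5 + 9) + 3)) = 1/(-618*(-2*4 + 3)) = 1/(-618*(-8 + 3)) = 1/(-618*(-5)) = 1/3090 ≈ 0.00032362)
o*(-238 + r(-6*(-3))) + (-15 + 5)**2 = (-238 - 1)/3090 + (-15 + 5)**2 = (1/3090)*(-239) + (-10)**2 = -239/3090 + 100 = 308761/3090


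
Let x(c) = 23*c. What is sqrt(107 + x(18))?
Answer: sqrt(521) ≈ 22.825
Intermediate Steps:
sqrt(107 + x(18)) = sqrt(107 + 23*18) = sqrt(107 + 414) = sqrt(521)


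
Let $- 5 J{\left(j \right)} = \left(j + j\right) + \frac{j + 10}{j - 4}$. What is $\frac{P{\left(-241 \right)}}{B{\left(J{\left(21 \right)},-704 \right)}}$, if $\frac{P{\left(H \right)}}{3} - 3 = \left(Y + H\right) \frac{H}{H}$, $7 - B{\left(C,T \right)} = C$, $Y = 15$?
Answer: $- \frac{11373}{268} \approx -42.437$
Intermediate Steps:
$J{\left(j \right)} = - \frac{2 j}{5} - \frac{10 + j}{5 \left(-4 + j\right)}$ ($J{\left(j \right)} = - \frac{\left(j + j\right) + \frac{j + 10}{j - 4}}{5} = - \frac{2 j + \frac{10 + j}{-4 + j}}{5} = - \frac{2 j}{5} - \frac{10 + j}{5 \left(-4 + j\right)}$)
$B{\left(C,T \right)} = 7 - C$
$P{\left(H \right)} = 54 + 3 H$ ($P{\left(H \right)} = 9 + 3 \left(15 + H\right) \frac{H}{H} = 9 + 3 \left(15 + H\right) 1 = 9 + 3 \left(15 + H\right) = 9 + \left(45 + 3 H\right) = 54 + 3 H$)
$\frac{P{\left(-241 \right)}}{B{\left(J{\left(21 \right)},-704 \right)}} = \frac{54 + 3 \left(-241\right)}{7 - \frac{-10 - 2 \cdot 21^{2} + 7 \cdot 21}{5 \left(-4 + 21\right)}} = \frac{54 - 723}{7 - \frac{-10 - 882 + 147}{5 \cdot 17}} = - \frac{669}{7 - \frac{1}{5} \cdot \frac{1}{17} \left(-10 - 882 + 147\right)} = - \frac{669}{7 - \frac{1}{5} \cdot \frac{1}{17} \left(-745\right)} = - \frac{669}{7 - - \frac{149}{17}} = - \frac{669}{7 + \frac{149}{17}} = - \frac{669}{\frac{268}{17}} = \left(-669\right) \frac{17}{268} = - \frac{11373}{268}$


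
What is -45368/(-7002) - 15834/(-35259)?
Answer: 40726190/5878179 ≈ 6.9284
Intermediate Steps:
-45368/(-7002) - 15834/(-35259) = -45368*(-1/7002) - 15834*(-1/35259) = 22684/3501 + 754/1679 = 40726190/5878179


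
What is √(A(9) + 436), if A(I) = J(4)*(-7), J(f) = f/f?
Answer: √429 ≈ 20.712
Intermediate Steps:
J(f) = 1
A(I) = -7 (A(I) = 1*(-7) = -7)
√(A(9) + 436) = √(-7 + 436) = √429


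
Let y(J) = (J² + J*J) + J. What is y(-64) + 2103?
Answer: 10231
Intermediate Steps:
y(J) = J + 2*J² (y(J) = (J² + J²) + J = 2*J² + J = J + 2*J²)
y(-64) + 2103 = -64*(1 + 2*(-64)) + 2103 = -64*(1 - 128) + 2103 = -64*(-127) + 2103 = 8128 + 2103 = 10231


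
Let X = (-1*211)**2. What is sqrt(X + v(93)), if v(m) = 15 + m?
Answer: sqrt(44629) ≈ 211.26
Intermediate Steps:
X = 44521 (X = (-211)**2 = 44521)
sqrt(X + v(93)) = sqrt(44521 + (15 + 93)) = sqrt(44521 + 108) = sqrt(44629)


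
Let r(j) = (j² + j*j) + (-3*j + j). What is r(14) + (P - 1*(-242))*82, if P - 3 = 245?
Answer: 40544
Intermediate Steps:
P = 248 (P = 3 + 245 = 248)
r(j) = -2*j + 2*j² (r(j) = (j² + j²) - 2*j = 2*j² - 2*j = -2*j + 2*j²)
r(14) + (P - 1*(-242))*82 = 2*14*(-1 + 14) + (248 - 1*(-242))*82 = 2*14*13 + (248 + 242)*82 = 364 + 490*82 = 364 + 40180 = 40544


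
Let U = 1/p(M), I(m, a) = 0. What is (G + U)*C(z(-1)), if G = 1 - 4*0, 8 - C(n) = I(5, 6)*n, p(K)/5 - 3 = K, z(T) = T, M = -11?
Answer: 39/5 ≈ 7.8000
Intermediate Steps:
p(K) = 15 + 5*K
C(n) = 8 (C(n) = 8 - 0*n = 8 - 1*0 = 8 + 0 = 8)
G = 1 (G = 1 + 0 = 1)
U = -1/40 (U = 1/(15 + 5*(-11)) = 1/(15 - 55) = 1/(-40) = -1/40 ≈ -0.025000)
(G + U)*C(z(-1)) = (1 - 1/40)*8 = (39/40)*8 = 39/5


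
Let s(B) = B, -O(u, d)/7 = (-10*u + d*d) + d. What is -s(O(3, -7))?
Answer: 84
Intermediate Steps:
O(u, d) = -7*d - 7*d² + 70*u (O(u, d) = -7*((-10*u + d*d) + d) = -7*((-10*u + d²) + d) = -7*((d² - 10*u) + d) = -7*(d + d² - 10*u) = -7*d - 7*d² + 70*u)
-s(O(3, -7)) = -(-7*(-7) - 7*(-7)² + 70*3) = -(49 - 7*49 + 210) = -(49 - 343 + 210) = -1*(-84) = 84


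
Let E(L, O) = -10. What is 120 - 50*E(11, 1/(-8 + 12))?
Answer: 620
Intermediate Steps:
120 - 50*E(11, 1/(-8 + 12)) = 120 - 50*(-10) = 120 + 500 = 620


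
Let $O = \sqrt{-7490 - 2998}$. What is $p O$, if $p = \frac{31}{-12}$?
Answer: $- \frac{31 i \sqrt{2622}}{6} \approx - 264.56 i$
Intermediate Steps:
$p = - \frac{31}{12}$ ($p = 31 \left(- \frac{1}{12}\right) = - \frac{31}{12} \approx -2.5833$)
$O = 2 i \sqrt{2622}$ ($O = \sqrt{-10488} = 2 i \sqrt{2622} \approx 102.41 i$)
$p O = - \frac{31 \cdot 2 i \sqrt{2622}}{12} = - \frac{31 i \sqrt{2622}}{6}$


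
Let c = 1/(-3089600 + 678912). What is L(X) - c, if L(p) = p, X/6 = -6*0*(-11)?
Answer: 1/2410688 ≈ 4.1482e-7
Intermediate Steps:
X = 0 (X = 6*(-6*0*(-11)) = 6*(0*(-11)) = 6*0 = 0)
c = -1/2410688 (c = 1/(-2410688) = -1/2410688 ≈ -4.1482e-7)
L(X) - c = 0 - 1*(-1/2410688) = 0 + 1/2410688 = 1/2410688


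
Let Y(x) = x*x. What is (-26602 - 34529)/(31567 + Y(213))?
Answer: -61131/76936 ≈ -0.79457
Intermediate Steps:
Y(x) = x**2
(-26602 - 34529)/(31567 + Y(213)) = (-26602 - 34529)/(31567 + 213**2) = -61131/(31567 + 45369) = -61131/76936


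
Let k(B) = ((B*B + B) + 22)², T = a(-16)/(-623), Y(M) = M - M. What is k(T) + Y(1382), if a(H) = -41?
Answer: 73377418187844/150644120641 ≈ 487.09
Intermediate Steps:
Y(M) = 0
T = 41/623 (T = -41/(-623) = -41*(-1/623) = 41/623 ≈ 0.065811)
k(B) = (22 + B + B²)² (k(B) = ((B² + B) + 22)² = ((B + B²) + 22)² = (22 + B + B²)²)
k(T) + Y(1382) = (22 + 41/623 + (41/623)²)² + 0 = (22 + 41/623 + 1681/388129)² + 0 = (8566062/388129)² + 0 = 73377418187844/150644120641 + 0 = 73377418187844/150644120641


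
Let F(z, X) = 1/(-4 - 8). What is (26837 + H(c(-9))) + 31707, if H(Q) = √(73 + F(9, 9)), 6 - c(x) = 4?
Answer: 58544 + 5*√105/6 ≈ 58553.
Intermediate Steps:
F(z, X) = -1/12 (F(z, X) = 1/(-12) = -1/12)
c(x) = 2 (c(x) = 6 - 1*4 = 6 - 4 = 2)
H(Q) = 5*√105/6 (H(Q) = √(73 - 1/12) = √(875/12) = 5*√105/6)
(26837 + H(c(-9))) + 31707 = (26837 + 5*√105/6) + 31707 = 58544 + 5*√105/6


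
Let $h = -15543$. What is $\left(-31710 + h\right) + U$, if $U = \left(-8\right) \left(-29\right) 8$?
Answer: $-45397$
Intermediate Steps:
$U = 1856$ ($U = 232 \cdot 8 = 1856$)
$\left(-31710 + h\right) + U = \left(-31710 - 15543\right) + 1856 = -47253 + 1856 = -45397$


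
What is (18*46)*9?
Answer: 7452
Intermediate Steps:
(18*46)*9 = 828*9 = 7452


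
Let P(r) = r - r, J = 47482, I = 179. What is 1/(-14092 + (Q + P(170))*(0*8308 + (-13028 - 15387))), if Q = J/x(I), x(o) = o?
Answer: -179/1351723498 ≈ -1.3242e-7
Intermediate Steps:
Q = 47482/179 ≈ 265.26
P(r) = 0
1/(-14092 + (Q + P(170))*(0*8308 + (-13028 - 15387))) = 1/(-14092 + (47482/179 + 0)*(0*8308 + (-13028 - 15387))) = 1/(-14092 + 47482*(0 - 28415)/179) = 1/(-14092 + (47482/179)*(-28415)) = 1/(-14092 - 1349201030/179) = 1/(-1351723498/179) = -179/1351723498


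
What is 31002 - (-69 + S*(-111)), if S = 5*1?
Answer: 31626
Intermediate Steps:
S = 5
31002 - (-69 + S*(-111)) = 31002 - (-69 + 5*(-111)) = 31002 - (-69 - 555) = 31002 - 1*(-624) = 31002 + 624 = 31626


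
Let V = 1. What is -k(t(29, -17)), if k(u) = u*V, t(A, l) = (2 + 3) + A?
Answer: -34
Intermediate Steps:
t(A, l) = 5 + A
k(u) = u (k(u) = u*1 = u)
-k(t(29, -17)) = -(5 + 29) = -1*34 = -34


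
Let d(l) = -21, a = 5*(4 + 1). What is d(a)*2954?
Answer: -62034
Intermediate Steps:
a = 25 (a = 5*5 = 25)
d(a)*2954 = -21*2954 = -62034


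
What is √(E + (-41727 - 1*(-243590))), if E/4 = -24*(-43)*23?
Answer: √296807 ≈ 544.80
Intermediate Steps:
E = 94944 (E = 4*(-24*(-43)*23) = 4*(1032*23) = 4*23736 = 94944)
√(E + (-41727 - 1*(-243590))) = √(94944 + (-41727 - 1*(-243590))) = √(94944 + (-41727 + 243590)) = √(94944 + 201863) = √296807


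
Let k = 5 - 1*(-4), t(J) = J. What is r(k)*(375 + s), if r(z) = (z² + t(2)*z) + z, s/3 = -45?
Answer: 25920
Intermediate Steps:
s = -135 (s = 3*(-45) = -135)
k = 9 (k = 5 + 4 = 9)
r(z) = z² + 3*z (r(z) = (z² + 2*z) + z = z² + 3*z)
r(k)*(375 + s) = (9*(3 + 9))*(375 - 135) = (9*12)*240 = 108*240 = 25920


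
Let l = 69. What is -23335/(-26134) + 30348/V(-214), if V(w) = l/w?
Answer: -56574973711/601082 ≈ -94122.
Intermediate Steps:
V(w) = 69/w
-23335/(-26134) + 30348/V(-214) = -23335/(-26134) + 30348/((69/(-214))) = -23335*(-1/26134) + 30348/((69*(-1/214))) = 23335/26134 + 30348/(-69/214) = 23335/26134 + 30348*(-214/69) = 23335/26134 - 2164824/23 = -56574973711/601082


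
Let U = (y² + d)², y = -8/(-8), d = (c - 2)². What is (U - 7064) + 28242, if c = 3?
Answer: 21182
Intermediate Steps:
d = 1 (d = (3 - 2)² = 1² = 1)
y = 1 (y = -8*(-⅛) = 1)
U = 4 (U = (1² + 1)² = (1 + 1)² = 2² = 4)
(U - 7064) + 28242 = (4 - 7064) + 28242 = -7060 + 28242 = 21182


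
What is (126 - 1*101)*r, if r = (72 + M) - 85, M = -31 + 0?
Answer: -1100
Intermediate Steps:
M = -31
r = -44 (r = (72 - 31) - 85 = 41 - 85 = -44)
(126 - 1*101)*r = (126 - 1*101)*(-44) = (126 - 101)*(-44) = 25*(-44) = -1100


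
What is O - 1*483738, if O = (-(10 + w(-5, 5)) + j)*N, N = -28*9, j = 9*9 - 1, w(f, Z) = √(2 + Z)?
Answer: -501378 + 252*√7 ≈ -5.0071e+5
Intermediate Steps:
j = 80 (j = 81 - 1 = 80)
N = -252
O = -17640 + 252*√7 (O = (-(10 + √(2 + 5)) + 80)*(-252) = (-(10 + √7) + 80)*(-252) = ((-10 - √7) + 80)*(-252) = (70 - √7)*(-252) = -17640 + 252*√7 ≈ -16973.)
O - 1*483738 = (-17640 + 252*√7) - 1*483738 = (-17640 + 252*√7) - 483738 = -501378 + 252*√7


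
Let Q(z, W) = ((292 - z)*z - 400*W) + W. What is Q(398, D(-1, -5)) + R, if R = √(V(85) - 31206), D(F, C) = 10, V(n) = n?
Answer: -46178 + I*√31121 ≈ -46178.0 + 176.41*I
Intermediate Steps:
Q(z, W) = -399*W + z*(292 - z) (Q(z, W) = (z*(292 - z) - 400*W) + W = (-400*W + z*(292 - z)) + W = -399*W + z*(292 - z))
R = I*√31121 (R = √(85 - 31206) = √(-31121) = I*√31121 ≈ 176.41*I)
Q(398, D(-1, -5)) + R = (-1*398² - 399*10 + 292*398) + I*√31121 = (-1*158404 - 3990 + 116216) + I*√31121 = (-158404 - 3990 + 116216) + I*√31121 = -46178 + I*√31121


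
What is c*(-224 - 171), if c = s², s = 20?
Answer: -158000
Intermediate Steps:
c = 400 (c = 20² = 400)
c*(-224 - 171) = 400*(-224 - 171) = 400*(-395) = -158000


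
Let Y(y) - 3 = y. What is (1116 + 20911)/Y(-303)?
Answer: -22027/300 ≈ -73.423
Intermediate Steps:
Y(y) = 3 + y
(1116 + 20911)/Y(-303) = (1116 + 20911)/(3 - 303) = 22027/(-300) = 22027*(-1/300) = -22027/300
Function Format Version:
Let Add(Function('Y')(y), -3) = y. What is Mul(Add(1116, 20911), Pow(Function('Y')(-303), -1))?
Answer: Rational(-22027, 300) ≈ -73.423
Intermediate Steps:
Function('Y')(y) = Add(3, y)
Mul(Add(1116, 20911), Pow(Function('Y')(-303), -1)) = Mul(Add(1116, 20911), Pow(Add(3, -303), -1)) = Mul(22027, Pow(-300, -1)) = Mul(22027, Rational(-1, 300)) = Rational(-22027, 300)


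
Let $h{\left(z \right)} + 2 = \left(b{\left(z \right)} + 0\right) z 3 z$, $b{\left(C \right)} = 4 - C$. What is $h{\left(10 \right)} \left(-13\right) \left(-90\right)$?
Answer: $-2108340$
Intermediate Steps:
$h{\left(z \right)} = -2 + 3 z^{2} \left(4 - z\right)$ ($h{\left(z \right)} = -2 + \left(\left(4 - z\right) + 0\right) z 3 z = -2 + \left(4 - z\right) 3 z z = -2 + 3 z \left(4 - z\right) z = -2 + 3 z^{2} \left(4 - z\right)$)
$h{\left(10 \right)} \left(-13\right) \left(-90\right) = \left(-2 + 3 \cdot 10^{2} \left(4 - 10\right)\right) \left(-13\right) \left(-90\right) = \left(-2 + 3 \cdot 100 \left(4 - 10\right)\right) \left(-13\right) \left(-90\right) = \left(-2 + 3 \cdot 100 \left(-6\right)\right) \left(-13\right) \left(-90\right) = \left(-2 - 1800\right) \left(-13\right) \left(-90\right) = \left(-1802\right) \left(-13\right) \left(-90\right) = 23426 \left(-90\right) = -2108340$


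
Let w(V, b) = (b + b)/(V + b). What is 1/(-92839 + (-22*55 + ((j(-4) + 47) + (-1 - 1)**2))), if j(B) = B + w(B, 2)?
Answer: -1/94004 ≈ -1.0638e-5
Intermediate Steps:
w(V, b) = 2*b/(V + b) (w(V, b) = (2*b)/(V + b) = 2*b/(V + b))
j(B) = B + 4/(2 + B) (j(B) = B + 2*2/(B + 2) = B + 2*2/(2 + B) = B + 4/(2 + B))
1/(-92839 + (-22*55 + ((j(-4) + 47) + (-1 - 1)**2))) = 1/(-92839 + (-22*55 + (((4 - 4*(2 - 4))/(2 - 4) + 47) + (-1 - 1)**2))) = 1/(-92839 + (-1210 + (((4 - 4*(-2))/(-2) + 47) + (-2)**2))) = 1/(-92839 + (-1210 + ((-(4 + 8)/2 + 47) + 4))) = 1/(-92839 + (-1210 + ((-1/2*12 + 47) + 4))) = 1/(-92839 + (-1210 + ((-6 + 47) + 4))) = 1/(-92839 + (-1210 + (41 + 4))) = 1/(-92839 + (-1210 + 45)) = 1/(-92839 - 1165) = 1/(-94004) = -1/94004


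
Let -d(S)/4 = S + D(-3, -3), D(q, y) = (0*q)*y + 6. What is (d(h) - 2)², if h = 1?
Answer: 900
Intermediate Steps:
D(q, y) = 6 (D(q, y) = 0*y + 6 = 0 + 6 = 6)
d(S) = -24 - 4*S (d(S) = -4*(S + 6) = -4*(6 + S) = -24 - 4*S)
(d(h) - 2)² = ((-24 - 4*1) - 2)² = ((-24 - 4) - 2)² = (-28 - 2)² = (-30)² = 900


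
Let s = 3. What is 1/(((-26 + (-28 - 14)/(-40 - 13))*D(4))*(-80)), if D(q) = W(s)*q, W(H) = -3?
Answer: -53/1282560 ≈ -4.1324e-5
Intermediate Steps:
D(q) = -3*q
1/(((-26 + (-28 - 14)/(-40 - 13))*D(4))*(-80)) = 1/(((-26 + (-28 - 14)/(-40 - 13))*(-3*4))*(-80)) = 1/(((-26 - 42/(-53))*(-12))*(-80)) = 1/(((-26 - 42*(-1/53))*(-12))*(-80)) = 1/(((-26 + 42/53)*(-12))*(-80)) = 1/(-1336/53*(-12)*(-80)) = 1/((16032/53)*(-80)) = 1/(-1282560/53) = -53/1282560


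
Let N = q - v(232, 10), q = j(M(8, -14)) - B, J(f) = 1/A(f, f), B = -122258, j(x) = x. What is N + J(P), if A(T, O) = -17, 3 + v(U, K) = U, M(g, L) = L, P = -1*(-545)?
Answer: 2074254/17 ≈ 1.2202e+5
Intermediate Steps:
P = 545
v(U, K) = -3 + U
J(f) = -1/17 (J(f) = 1/(-17) = -1/17)
q = 122244 (q = -14 - 1*(-122258) = -14 + 122258 = 122244)
N = 122015 (N = 122244 - (-3 + 232) = 122244 - 1*229 = 122244 - 229 = 122015)
N + J(P) = 122015 - 1/17 = 2074254/17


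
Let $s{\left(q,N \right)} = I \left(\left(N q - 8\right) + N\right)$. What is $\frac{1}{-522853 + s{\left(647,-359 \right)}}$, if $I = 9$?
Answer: $- \frac{1}{2616613} \approx -3.8217 \cdot 10^{-7}$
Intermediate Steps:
$s{\left(q,N \right)} = -72 + 9 N + 9 N q$ ($s{\left(q,N \right)} = 9 \left(\left(N q - 8\right) + N\right) = 9 \left(\left(-8 + N q\right) + N\right) = 9 \left(-8 + N + N q\right) = -72 + 9 N + 9 N q$)
$\frac{1}{-522853 + s{\left(647,-359 \right)}} = \frac{1}{-522853 + \left(-72 + 9 \left(-359\right) + 9 \left(-359\right) 647\right)} = \frac{1}{-522853 - 2093760} = \frac{1}{-2616613} = - \frac{1}{2616613}$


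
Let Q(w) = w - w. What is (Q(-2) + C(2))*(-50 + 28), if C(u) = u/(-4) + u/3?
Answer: -11/3 ≈ -3.6667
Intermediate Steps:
C(u) = u/12 (C(u) = u*(-¼) + u*(⅓) = -u/4 + u/3 = u/12)
Q(w) = 0
(Q(-2) + C(2))*(-50 + 28) = (0 + (1/12)*2)*(-50 + 28) = (0 + ⅙)*(-22) = (⅙)*(-22) = -11/3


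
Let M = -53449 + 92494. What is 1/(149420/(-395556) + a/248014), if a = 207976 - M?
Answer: 24525856446/7440854689 ≈ 3.2961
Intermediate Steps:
M = 39045
a = 168931 (a = 207976 - 1*39045 = 207976 - 39045 = 168931)
1/(149420/(-395556) + a/248014) = 1/(149420/(-395556) + 168931/248014) = 1/(149420*(-1/395556) + 168931*(1/248014)) = 1/(-37355/98889 + 168931/248014) = 1/(7440854689/24525856446) = 24525856446/7440854689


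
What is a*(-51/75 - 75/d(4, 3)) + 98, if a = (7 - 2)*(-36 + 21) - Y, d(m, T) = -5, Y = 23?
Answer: -32634/25 ≈ -1305.4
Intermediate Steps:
a = -98 (a = (7 - 2)*(-36 + 21) - 1*23 = 5*(-15) - 23 = -75 - 23 = -98)
a*(-51/75 - 75/d(4, 3)) + 98 = -98*(-51/75 - 75/(-5)) + 98 = -98*(-51*1/75 - 75*(-⅕)) + 98 = -98*(-17/25 + 15) + 98 = -98*358/25 + 98 = -35084/25 + 98 = -32634/25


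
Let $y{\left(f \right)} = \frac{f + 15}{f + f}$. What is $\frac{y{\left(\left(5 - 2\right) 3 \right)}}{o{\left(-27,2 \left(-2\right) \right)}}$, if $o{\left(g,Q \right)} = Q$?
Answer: $- \frac{1}{3} \approx -0.33333$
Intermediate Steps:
$y{\left(f \right)} = \frac{15 + f}{2 f}$
$\frac{y{\left(\left(5 - 2\right) 3 \right)}}{o{\left(-27,2 \left(-2\right) \right)}} = \frac{\frac{1}{2} \frac{1}{\left(5 - 2\right) 3} \left(15 + \left(5 - 2\right) 3\right)}{2 \left(-2\right)} = \frac{\frac{1}{2} \frac{1}{3 \cdot 3} \left(15 + 3 \cdot 3\right)}{-4} = \frac{15 + 9}{2 \cdot 9} \left(- \frac{1}{4}\right) = \frac{1}{2} \cdot \frac{1}{9} \cdot 24 \left(- \frac{1}{4}\right) = \frac{4}{3} \left(- \frac{1}{4}\right) = - \frac{1}{3}$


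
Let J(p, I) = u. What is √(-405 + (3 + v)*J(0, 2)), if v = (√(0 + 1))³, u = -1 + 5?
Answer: I*√389 ≈ 19.723*I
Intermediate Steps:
u = 4
J(p, I) = 4
v = 1 (v = (√1)³ = 1³ = 1)
√(-405 + (3 + v)*J(0, 2)) = √(-405 + (3 + 1)*4) = √(-405 + 4*4) = √(-405 + 16) = √(-389) = I*√389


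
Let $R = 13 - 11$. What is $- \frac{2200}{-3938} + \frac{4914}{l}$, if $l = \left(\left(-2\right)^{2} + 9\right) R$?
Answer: $\frac{33931}{179} \approx 189.56$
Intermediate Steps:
$R = 2$
$l = 26$ ($l = \left(\left(-2\right)^{2} + 9\right) 2 = \left(4 + 9\right) 2 = 13 \cdot 2 = 26$)
$- \frac{2200}{-3938} + \frac{4914}{l} = - \frac{2200}{-3938} + \frac{4914}{26} = \left(-2200\right) \left(- \frac{1}{3938}\right) + 4914 \cdot \frac{1}{26} = \frac{100}{179} + 189 = \frac{33931}{179}$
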